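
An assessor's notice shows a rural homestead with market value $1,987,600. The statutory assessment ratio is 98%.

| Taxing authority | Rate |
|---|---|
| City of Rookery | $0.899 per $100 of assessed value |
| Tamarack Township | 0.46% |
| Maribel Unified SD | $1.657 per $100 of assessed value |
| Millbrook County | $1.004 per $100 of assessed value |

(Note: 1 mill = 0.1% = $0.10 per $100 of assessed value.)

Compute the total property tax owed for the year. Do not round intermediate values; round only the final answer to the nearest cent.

$78,303.49

Assessed value = $1,987,600 × 0.98 = $1,947,848
City of Rookery: $1,947,848 × 0.00899 = $17,511.15352
Tamarack Township: $1,947,848 × 0.0046 = $8,960.1008
Maribel Unified SD: $1,947,848 × 0.01657 = $32,275.84136
Millbrook County: $1,947,848 × 0.01004 = $19,556.39392
Total = $78,303.4896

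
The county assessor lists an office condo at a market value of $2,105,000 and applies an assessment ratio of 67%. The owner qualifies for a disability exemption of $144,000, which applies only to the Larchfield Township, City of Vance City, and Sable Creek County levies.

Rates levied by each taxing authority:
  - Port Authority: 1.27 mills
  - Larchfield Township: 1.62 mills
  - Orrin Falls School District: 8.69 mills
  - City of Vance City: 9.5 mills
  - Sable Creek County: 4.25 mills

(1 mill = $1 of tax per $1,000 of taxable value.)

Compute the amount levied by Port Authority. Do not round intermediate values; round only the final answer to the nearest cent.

$1,791.14

Assessed value = $2,105,000 × 0.67 = $1,410,350
Port Authority taxable value = $1,410,350 (exemption does not apply)
Port Authority levy = $1,410,350 × 0.00127 = $1,791.1445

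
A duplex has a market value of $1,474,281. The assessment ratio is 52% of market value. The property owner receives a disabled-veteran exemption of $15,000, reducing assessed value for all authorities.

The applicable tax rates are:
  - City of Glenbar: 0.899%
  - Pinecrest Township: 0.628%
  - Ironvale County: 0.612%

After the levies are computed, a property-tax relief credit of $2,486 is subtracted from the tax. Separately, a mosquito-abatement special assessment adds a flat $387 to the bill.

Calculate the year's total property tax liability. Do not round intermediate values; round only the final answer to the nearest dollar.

$13,978

Assessed value = $1,474,281 × 0.52 = $766,626.12
Taxable value = $766,626.12 − $15,000 = $751,626.12
City of Glenbar: $751,626.12 × 0.00899 = $6,757.1188188
Pinecrest Township: $751,626.12 × 0.00628 = $4,720.2120336
Ironvale County: $751,626.12 × 0.00612 = $4,599.9518544
Levies subtotal = $16,077.2827068
After credit = $16,077.2827068 − $2,486 = $13,591.2827068
Total = $13,591.2827068 + $387 = $13,978.2827068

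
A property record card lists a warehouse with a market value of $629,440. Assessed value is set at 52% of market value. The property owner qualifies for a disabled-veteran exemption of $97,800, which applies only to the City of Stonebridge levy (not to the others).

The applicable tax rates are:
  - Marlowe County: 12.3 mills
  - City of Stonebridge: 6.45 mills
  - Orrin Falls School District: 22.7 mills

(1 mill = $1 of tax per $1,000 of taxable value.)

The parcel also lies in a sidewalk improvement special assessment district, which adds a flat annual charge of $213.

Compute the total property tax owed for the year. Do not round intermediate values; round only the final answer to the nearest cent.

$13,149.14

Assessed value = $629,440 × 0.52 = $327,308.8
Marlowe County: $327,308.8 × 0.0123 = $4,025.89824
City of Stonebridge: ($327,308.8 − $97,800) × 0.00645 = $229,508.8 × 0.00645 = $1,480.33176
Orrin Falls School District: $327,308.8 × 0.0227 = $7,429.90976
Levies subtotal = $12,936.13976
Total = $12,936.13976 + $213 = $13,149.13976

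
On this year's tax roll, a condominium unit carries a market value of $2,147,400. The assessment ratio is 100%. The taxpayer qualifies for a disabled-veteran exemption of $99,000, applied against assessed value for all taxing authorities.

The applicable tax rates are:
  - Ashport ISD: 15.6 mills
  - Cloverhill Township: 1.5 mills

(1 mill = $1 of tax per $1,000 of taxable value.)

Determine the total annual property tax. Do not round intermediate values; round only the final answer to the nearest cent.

$35,027.64

Assessed value = $2,147,400 × 1 = $2,147,400
Taxable value = $2,147,400 − $99,000 = $2,048,400
Ashport ISD: $2,048,400 × 0.0156 = $31,955.04
Cloverhill Township: $2,048,400 × 0.0015 = $3,072.6
Total = $31,955.04 + $3,072.6 = $35,027.64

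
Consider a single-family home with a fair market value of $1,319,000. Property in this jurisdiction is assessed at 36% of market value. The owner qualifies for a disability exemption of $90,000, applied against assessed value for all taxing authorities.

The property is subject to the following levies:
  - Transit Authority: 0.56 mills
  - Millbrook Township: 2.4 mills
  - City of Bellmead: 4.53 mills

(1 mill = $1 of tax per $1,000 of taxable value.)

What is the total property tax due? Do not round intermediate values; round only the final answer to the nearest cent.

Assessed value = $1,319,000 × 0.36 = $474,840
Taxable value = $474,840 − $90,000 = $384,840
Transit Authority: $384,840 × 0.00056 = $215.5104
Millbrook Township: $384,840 × 0.0024 = $923.616
City of Bellmead: $384,840 × 0.00453 = $1,743.3252
Total = $215.5104 + $923.616 + $1,743.3252 = $2,882.4516

$2,882.45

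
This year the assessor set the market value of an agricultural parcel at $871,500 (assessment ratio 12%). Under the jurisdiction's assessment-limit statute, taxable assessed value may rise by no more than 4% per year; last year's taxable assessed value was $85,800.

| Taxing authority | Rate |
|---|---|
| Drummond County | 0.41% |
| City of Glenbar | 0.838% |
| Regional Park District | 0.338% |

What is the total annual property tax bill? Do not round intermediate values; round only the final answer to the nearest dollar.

Uncapped assessed value = $871,500 × 0.12 = $104,580
Cap limit = $85,800 × 1.04 = $89,232
Taxable assessed value = min($104,580, $89,232) = $89,232 (cap binds)
Drummond County: $89,232 × 0.0041 = $365.8512
City of Glenbar: $89,232 × 0.00838 = $747.76416
Regional Park District: $89,232 × 0.00338 = $301.60416
Total = $1,415.21952

$1,415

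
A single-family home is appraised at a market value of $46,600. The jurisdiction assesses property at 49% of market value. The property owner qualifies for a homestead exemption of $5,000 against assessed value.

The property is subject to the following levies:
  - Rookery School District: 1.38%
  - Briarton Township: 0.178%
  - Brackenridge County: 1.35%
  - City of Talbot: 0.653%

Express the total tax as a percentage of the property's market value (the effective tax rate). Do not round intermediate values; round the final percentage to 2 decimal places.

1.36%

Assessed value = $46,600 × 0.49 = $22,834
Taxable value = $22,834 − $5,000 = $17,834
Rookery School District: $17,834 × 0.0138 = $246.1092
Briarton Township: $17,834 × 0.00178 = $31.74452
Brackenridge County: $17,834 × 0.0135 = $240.759
City of Talbot: $17,834 × 0.00653 = $116.45602
Total tax = $635.06874
Effective rate = $635.06874 ÷ $46,600 = 1.36% of market value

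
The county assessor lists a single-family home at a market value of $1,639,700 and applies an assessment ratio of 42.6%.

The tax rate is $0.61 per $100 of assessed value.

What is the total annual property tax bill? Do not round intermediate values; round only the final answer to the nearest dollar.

Assessed value = $1,639,700 × 0.426 = $698,512.2
Tax = $698,512.2 × 0.0061 = $4,260.92442

$4,261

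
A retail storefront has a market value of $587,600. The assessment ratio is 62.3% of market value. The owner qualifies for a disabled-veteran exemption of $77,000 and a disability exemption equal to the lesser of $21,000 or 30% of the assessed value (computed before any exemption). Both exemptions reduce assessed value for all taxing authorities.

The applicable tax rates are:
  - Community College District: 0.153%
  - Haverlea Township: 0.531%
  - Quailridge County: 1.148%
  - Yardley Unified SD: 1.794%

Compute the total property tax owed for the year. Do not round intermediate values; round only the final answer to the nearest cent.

Assessed value = $587,600 × 0.623 = $366,074.8
Disability exemption = min($21,000, 30% × $366,074.8) = min($21,000, $109,822.44) = $21,000 (dollar cap binds)
Taxable value = $366,074.8 − $77,000 − $21,000 = $268,074.8
Community College District: $268,074.8 × 0.00153 = $410.154444
Haverlea Township: $268,074.8 × 0.00531 = $1,423.477188
Quailridge County: $268,074.8 × 0.01148 = $3,077.498704
Yardley Unified SD: $268,074.8 × 0.01794 = $4,809.261912
Total = $9,720.392248

$9,720.39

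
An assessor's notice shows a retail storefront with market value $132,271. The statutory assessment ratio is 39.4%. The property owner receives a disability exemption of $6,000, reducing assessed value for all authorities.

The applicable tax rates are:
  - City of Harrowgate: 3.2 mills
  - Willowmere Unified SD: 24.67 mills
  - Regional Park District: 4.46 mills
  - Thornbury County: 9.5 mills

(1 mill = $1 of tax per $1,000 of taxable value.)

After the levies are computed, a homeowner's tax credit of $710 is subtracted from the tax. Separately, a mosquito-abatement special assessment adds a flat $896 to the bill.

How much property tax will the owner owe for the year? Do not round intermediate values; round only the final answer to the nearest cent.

$2,114.98

Assessed value = $132,271 × 0.394 = $52,114.774
Taxable value = $52,114.774 − $6,000 = $46,114.774
City of Harrowgate: $46,114.774 × 0.0032 = $147.5672768
Willowmere Unified SD: $46,114.774 × 0.02467 = $1,137.65147458
Regional Park District: $46,114.774 × 0.00446 = $205.67189204
Thornbury County: $46,114.774 × 0.0095 = $438.090353
Levies subtotal = $1,928.98099642
After credit = $1,928.98099642 − $710 = $1,218.98099642
Total = $1,218.98099642 + $896 = $2,114.98099642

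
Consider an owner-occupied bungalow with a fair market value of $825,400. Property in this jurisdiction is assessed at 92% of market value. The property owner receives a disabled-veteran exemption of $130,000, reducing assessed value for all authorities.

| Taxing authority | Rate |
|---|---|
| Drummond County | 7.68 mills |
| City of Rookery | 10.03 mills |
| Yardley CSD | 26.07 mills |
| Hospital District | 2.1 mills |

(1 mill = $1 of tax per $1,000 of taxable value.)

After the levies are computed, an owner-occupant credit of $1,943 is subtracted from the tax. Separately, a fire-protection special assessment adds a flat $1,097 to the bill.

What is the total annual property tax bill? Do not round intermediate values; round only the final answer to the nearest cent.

$28,029.40

Assessed value = $825,400 × 0.92 = $759,368
Taxable value = $759,368 − $130,000 = $629,368
Drummond County: $629,368 × 0.00768 = $4,833.54624
City of Rookery: $629,368 × 0.01003 = $6,312.56104
Yardley CSD: $629,368 × 0.02607 = $16,407.62376
Hospital District: $629,368 × 0.0021 = $1,321.6728
Levies subtotal = $28,875.40384
After credit = $28,875.40384 − $1,943 = $26,932.40384
Total = $26,932.40384 + $1,097 = $28,029.40384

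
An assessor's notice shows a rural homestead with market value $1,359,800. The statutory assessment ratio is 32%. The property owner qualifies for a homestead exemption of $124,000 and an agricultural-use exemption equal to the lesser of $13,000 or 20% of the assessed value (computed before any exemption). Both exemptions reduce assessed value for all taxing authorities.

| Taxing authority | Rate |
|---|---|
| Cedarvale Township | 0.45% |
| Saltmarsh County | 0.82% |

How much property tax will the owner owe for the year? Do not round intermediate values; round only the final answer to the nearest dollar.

$3,786

Assessed value = $1,359,800 × 0.32 = $435,136
Agricultural-use exemption = min($13,000, 20% × $435,136) = min($13,000, $87,027.2) = $13,000 (dollar cap binds)
Taxable value = $435,136 − $124,000 − $13,000 = $298,136
Cedarvale Township: $298,136 × 0.0045 = $1,341.612
Saltmarsh County: $298,136 × 0.0082 = $2,444.7152
Total = $3,786.3272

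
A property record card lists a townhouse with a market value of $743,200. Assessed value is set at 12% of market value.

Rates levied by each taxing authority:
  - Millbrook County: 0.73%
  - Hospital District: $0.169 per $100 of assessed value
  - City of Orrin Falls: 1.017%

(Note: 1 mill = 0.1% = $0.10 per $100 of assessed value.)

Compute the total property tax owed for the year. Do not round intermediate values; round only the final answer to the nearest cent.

Assessed value = $743,200 × 0.12 = $89,184
Millbrook County: $89,184 × 0.0073 = $651.0432
Hospital District: $89,184 × 0.00169 = $150.72096
City of Orrin Falls: $89,184 × 0.01017 = $907.00128
Total = $1,708.76544

$1,708.77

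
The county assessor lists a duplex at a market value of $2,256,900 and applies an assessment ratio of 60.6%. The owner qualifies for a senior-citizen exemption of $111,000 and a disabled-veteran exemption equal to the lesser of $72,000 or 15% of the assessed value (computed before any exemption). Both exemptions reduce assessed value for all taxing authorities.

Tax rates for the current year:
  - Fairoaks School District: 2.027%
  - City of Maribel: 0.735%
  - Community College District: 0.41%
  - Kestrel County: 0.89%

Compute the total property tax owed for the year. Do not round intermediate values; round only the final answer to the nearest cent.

$48,121.76

Assessed value = $2,256,900 × 0.606 = $1,367,681.4
Disabled-veteran exemption = min($72,000, 15% × $1,367,681.4) = min($72,000, $205,152.21) = $72,000 (dollar cap binds)
Taxable value = $1,367,681.4 − $111,000 − $72,000 = $1,184,681.4
Fairoaks School District: $1,184,681.4 × 0.02027 = $24,013.491978
City of Maribel: $1,184,681.4 × 0.00735 = $8,707.40829
Community College District: $1,184,681.4 × 0.0041 = $4,857.19374
Kestrel County: $1,184,681.4 × 0.0089 = $10,543.66446
Total = $48,121.758468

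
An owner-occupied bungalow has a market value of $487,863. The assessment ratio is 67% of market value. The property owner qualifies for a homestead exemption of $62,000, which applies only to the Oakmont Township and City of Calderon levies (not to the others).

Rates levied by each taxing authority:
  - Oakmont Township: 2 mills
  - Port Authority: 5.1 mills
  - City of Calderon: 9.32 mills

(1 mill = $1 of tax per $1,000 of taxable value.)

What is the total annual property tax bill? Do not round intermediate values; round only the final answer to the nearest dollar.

Assessed value = $487,863 × 0.67 = $326,868.21
Oakmont Township: ($326,868.21 − $62,000) × 0.002 = $264,868.21 × 0.002 = $529.73642
Port Authority: $326,868.21 × 0.0051 = $1,667.027871
City of Calderon: ($326,868.21 − $62,000) × 0.00932 = $264,868.21 × 0.00932 = $2,468.5717172
Total = $4,665.3360082

$4,665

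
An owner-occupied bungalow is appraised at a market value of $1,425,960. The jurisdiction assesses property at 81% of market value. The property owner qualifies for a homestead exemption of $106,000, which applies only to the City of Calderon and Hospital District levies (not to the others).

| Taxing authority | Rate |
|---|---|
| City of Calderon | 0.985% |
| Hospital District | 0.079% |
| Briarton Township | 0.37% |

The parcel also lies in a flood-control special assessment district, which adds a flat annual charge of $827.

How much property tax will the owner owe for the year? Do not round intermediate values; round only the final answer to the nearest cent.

Assessed value = $1,425,960 × 0.81 = $1,155,027.6
City of Calderon: ($1,155,027.6 − $106,000) × 0.00985 = $1,049,027.6 × 0.00985 = $10,332.92186
Hospital District: ($1,155,027.6 − $106,000) × 0.00079 = $1,049,027.6 × 0.00079 = $828.731804
Briarton Township: $1,155,027.6 × 0.0037 = $4,273.60212
Levies subtotal = $15,435.255784
Total = $15,435.255784 + $827 = $16,262.255784

$16,262.26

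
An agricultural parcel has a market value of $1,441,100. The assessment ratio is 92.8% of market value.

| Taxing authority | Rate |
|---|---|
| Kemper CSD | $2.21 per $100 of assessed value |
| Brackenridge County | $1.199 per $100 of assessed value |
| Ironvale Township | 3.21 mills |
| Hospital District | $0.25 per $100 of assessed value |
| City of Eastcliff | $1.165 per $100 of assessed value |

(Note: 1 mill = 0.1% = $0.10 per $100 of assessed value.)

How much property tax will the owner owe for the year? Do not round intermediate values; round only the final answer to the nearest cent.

Assessed value = $1,441,100 × 0.928 = $1,337,340.8
Kemper CSD: $1,337,340.8 × 0.0221 = $29,555.23168
Brackenridge County: $1,337,340.8 × 0.01199 = $16,034.716192
Ironvale Township: $1,337,340.8 × 0.00321 = $4,292.863968
Hospital District: $1,337,340.8 × 0.0025 = $3,343.352
City of Eastcliff: $1,337,340.8 × 0.01165 = $15,580.02032
Total = $68,806.18416

$68,806.18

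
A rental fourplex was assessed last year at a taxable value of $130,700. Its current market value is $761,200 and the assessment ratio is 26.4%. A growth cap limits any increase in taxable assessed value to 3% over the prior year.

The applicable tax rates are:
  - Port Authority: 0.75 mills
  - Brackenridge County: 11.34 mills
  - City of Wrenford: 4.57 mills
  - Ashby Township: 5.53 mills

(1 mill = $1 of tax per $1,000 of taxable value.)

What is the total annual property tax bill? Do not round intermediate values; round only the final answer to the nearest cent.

$2,987.24

Uncapped assessed value = $761,200 × 0.264 = $200,956.8
Cap limit = $130,700 × 1.03 = $134,621
Taxable assessed value = min($200,956.8, $134,621) = $134,621 (cap binds)
Port Authority: $134,621 × 0.00075 = $100.96575
Brackenridge County: $134,621 × 0.01134 = $1,526.60214
City of Wrenford: $134,621 × 0.00457 = $615.21797
Ashby Township: $134,621 × 0.00553 = $744.45413
Total = $2,987.23999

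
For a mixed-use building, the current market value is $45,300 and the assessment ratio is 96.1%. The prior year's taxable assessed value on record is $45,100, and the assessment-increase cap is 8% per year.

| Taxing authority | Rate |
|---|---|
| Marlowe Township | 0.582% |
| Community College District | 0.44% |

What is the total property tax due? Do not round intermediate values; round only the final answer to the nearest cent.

$444.91

Uncapped assessed value = $45,300 × 0.961 = $43,533.3
Cap limit = $45,100 × 1.08 = $48,708
Taxable assessed value = min($43,533.3, $48,708) = $43,533.3 (cap does not bind)
Marlowe Township: $43,533.3 × 0.00582 = $253.363806
Community College District: $43,533.3 × 0.0044 = $191.54652
Total = $444.910326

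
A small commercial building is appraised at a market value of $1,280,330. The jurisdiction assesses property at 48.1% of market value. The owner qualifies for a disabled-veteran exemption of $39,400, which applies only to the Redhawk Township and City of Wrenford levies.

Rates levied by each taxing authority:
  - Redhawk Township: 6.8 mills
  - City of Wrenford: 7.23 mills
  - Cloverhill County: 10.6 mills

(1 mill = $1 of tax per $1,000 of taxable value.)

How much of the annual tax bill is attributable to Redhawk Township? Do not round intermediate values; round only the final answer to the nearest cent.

Assessed value = $1,280,330 × 0.481 = $615,838.73
Redhawk Township taxable value = $615,838.73 − $39,400 = $576,438.73
Redhawk Township levy = $576,438.73 × 0.0068 = $3,919.783364

$3,919.78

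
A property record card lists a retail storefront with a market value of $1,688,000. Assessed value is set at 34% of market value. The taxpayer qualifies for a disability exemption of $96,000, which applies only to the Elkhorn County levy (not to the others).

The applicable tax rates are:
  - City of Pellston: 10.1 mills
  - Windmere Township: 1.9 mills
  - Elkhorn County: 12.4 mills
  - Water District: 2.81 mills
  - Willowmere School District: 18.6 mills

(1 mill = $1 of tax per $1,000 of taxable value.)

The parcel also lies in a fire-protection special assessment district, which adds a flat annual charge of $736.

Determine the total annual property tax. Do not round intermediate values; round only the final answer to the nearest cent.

Assessed value = $1,688,000 × 0.34 = $573,920
City of Pellston: $573,920 × 0.0101 = $5,796.592
Windmere Township: $573,920 × 0.0019 = $1,090.448
Elkhorn County: ($573,920 − $96,000) × 0.0124 = $477,920 × 0.0124 = $5,926.208
Water District: $573,920 × 0.00281 = $1,612.7152
Willowmere School District: $573,920 × 0.0186 = $10,674.912
Levies subtotal = $25,100.8752
Total = $25,100.8752 + $736 = $25,836.8752

$25,836.88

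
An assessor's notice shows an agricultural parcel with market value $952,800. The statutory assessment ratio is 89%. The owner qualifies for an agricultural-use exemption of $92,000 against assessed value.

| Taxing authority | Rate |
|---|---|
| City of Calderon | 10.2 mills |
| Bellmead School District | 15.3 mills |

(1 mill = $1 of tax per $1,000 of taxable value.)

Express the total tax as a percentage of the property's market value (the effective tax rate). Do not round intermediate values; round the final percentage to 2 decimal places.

Assessed value = $952,800 × 0.89 = $847,992
Taxable value = $847,992 − $92,000 = $755,992
City of Calderon: $755,992 × 0.0102 = $7,711.1184
Bellmead School District: $755,992 × 0.0153 = $11,566.6776
Total tax = $19,277.796
Effective rate = $19,277.796 ÷ $952,800 = 2.02% of market value

2.02%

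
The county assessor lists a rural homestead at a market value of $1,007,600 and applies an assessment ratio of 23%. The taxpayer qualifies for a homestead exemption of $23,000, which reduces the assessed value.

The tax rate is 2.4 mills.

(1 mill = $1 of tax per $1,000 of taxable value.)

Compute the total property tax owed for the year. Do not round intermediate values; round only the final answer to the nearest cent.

Assessed value = $1,007,600 × 0.23 = $231,748
Taxable value = $231,748 − $23,000 = $208,748
Tax = $208,748 × 0.0024 = $500.9952

$501.00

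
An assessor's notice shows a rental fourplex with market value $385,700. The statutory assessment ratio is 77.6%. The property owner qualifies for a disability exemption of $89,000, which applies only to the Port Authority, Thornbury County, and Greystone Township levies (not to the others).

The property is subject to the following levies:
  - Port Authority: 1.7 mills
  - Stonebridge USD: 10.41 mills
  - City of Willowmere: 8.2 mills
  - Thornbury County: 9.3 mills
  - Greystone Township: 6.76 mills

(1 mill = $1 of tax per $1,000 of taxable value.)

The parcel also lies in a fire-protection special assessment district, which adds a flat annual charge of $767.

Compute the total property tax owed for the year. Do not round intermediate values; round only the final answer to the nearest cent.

$10,072.02

Assessed value = $385,700 × 0.776 = $299,303.2
Port Authority: ($299,303.2 − $89,000) × 0.0017 = $210,303.2 × 0.0017 = $357.51544
Stonebridge USD: $299,303.2 × 0.01041 = $3,115.746312
City of Willowmere: $299,303.2 × 0.0082 = $2,454.28624
Thornbury County: ($299,303.2 − $89,000) × 0.0093 = $210,303.2 × 0.0093 = $1,955.81976
Greystone Township: ($299,303.2 − $89,000) × 0.00676 = $210,303.2 × 0.00676 = $1,421.649632
Levies subtotal = $9,305.017384
Total = $9,305.017384 + $767 = $10,072.017384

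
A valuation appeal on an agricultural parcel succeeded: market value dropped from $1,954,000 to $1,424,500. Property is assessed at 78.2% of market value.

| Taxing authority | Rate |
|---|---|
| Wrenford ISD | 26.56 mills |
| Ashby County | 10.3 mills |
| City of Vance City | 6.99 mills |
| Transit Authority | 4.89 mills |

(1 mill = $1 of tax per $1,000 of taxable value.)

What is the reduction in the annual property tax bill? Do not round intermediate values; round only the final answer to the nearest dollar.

Old assessed value = $1,954,000 × 0.782 = $1,528,028
New assessed value = $1,424,500 × 0.782 = $1,113,959
Combined rate = 0.02656 + 0.0103 + 0.00699 + 0.00489 = 0.04874
Old tax = $1,528,028 × 0.04874 = $74,476.08472
New tax = $1,113,959 × 0.04874 = $54,294.36166
Reduction = $74,476.08472 − $54,294.36166 = $20,181.72306

$20,182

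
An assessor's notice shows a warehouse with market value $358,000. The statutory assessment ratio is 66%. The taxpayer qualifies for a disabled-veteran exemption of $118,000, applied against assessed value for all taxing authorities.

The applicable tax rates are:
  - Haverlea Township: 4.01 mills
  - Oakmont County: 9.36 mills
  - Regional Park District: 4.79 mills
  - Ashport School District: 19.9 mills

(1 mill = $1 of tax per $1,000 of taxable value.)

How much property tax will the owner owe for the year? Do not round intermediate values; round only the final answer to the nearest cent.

Assessed value = $358,000 × 0.66 = $236,280
Taxable value = $236,280 − $118,000 = $118,280
Haverlea Township: $118,280 × 0.00401 = $474.3028
Oakmont County: $118,280 × 0.00936 = $1,107.1008
Regional Park District: $118,280 × 0.00479 = $566.5612
Ashport School District: $118,280 × 0.0199 = $2,353.772
Total = $474.3028 + $1,107.1008 + $566.5612 + $2,353.772 = $4,501.7368

$4,501.74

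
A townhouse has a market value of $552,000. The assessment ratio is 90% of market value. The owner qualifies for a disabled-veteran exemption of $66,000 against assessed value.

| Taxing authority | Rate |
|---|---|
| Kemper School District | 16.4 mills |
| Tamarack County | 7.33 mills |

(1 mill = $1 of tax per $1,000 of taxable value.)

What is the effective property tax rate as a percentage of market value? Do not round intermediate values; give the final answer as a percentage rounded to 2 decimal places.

1.85%

Assessed value = $552,000 × 0.9 = $496,800
Taxable value = $496,800 − $66,000 = $430,800
Kemper School District: $430,800 × 0.0164 = $7,065.12
Tamarack County: $430,800 × 0.00733 = $3,157.764
Total tax = $10,222.884
Effective rate = $10,222.884 ÷ $552,000 = 1.85% of market value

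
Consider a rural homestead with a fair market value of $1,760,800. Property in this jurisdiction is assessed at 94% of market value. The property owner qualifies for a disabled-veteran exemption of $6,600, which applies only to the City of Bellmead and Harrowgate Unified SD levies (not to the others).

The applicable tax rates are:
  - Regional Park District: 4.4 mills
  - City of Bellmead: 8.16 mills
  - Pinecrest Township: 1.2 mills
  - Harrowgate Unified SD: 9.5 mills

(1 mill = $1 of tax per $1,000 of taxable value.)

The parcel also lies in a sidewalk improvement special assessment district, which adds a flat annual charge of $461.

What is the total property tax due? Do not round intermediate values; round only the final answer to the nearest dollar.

Assessed value = $1,760,800 × 0.94 = $1,655,152
Regional Park District: $1,655,152 × 0.0044 = $7,282.6688
City of Bellmead: ($1,655,152 − $6,600) × 0.00816 = $1,648,552 × 0.00816 = $13,452.18432
Pinecrest Township: $1,655,152 × 0.0012 = $1,986.1824
Harrowgate Unified SD: ($1,655,152 − $6,600) × 0.0095 = $1,648,552 × 0.0095 = $15,661.244
Levies subtotal = $38,382.27952
Total = $38,382.27952 + $461 = $38,843.27952

$38,843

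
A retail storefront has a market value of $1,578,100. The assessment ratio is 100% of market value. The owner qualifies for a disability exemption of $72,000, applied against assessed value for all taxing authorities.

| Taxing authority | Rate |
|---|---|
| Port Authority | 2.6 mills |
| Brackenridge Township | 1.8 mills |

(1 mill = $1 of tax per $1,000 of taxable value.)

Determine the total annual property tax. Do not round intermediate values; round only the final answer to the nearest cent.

$6,626.84

Assessed value = $1,578,100 × 1 = $1,578,100
Taxable value = $1,578,100 − $72,000 = $1,506,100
Port Authority: $1,506,100 × 0.0026 = $3,915.86
Brackenridge Township: $1,506,100 × 0.0018 = $2,710.98
Total = $3,915.86 + $2,710.98 = $6,626.84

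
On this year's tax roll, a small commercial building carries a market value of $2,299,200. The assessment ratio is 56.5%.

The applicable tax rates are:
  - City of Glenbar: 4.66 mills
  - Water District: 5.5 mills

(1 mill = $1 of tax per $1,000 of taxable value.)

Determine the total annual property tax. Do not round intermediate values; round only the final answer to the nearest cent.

$13,198.33

Assessed value = $2,299,200 × 0.565 = $1,299,048
City of Glenbar: $1,299,048 × 0.00466 = $6,053.56368
Water District: $1,299,048 × 0.0055 = $7,144.764
Total = $6,053.56368 + $7,144.764 = $13,198.32768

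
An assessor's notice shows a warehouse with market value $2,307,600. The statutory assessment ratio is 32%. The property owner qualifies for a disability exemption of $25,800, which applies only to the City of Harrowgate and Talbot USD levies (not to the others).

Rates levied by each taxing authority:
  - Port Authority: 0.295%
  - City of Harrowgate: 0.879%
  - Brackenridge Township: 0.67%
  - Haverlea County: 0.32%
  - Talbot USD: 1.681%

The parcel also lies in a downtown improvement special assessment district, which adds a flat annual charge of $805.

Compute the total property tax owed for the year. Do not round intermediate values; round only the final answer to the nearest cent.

Assessed value = $2,307,600 × 0.32 = $738,432
Port Authority: $738,432 × 0.00295 = $2,178.3744
City of Harrowgate: ($738,432 − $25,800) × 0.00879 = $712,632 × 0.00879 = $6,264.03528
Brackenridge Township: $738,432 × 0.0067 = $4,947.4944
Haverlea County: $738,432 × 0.0032 = $2,362.9824
Talbot USD: ($738,432 − $25,800) × 0.01681 = $712,632 × 0.01681 = $11,979.34392
Levies subtotal = $27,732.2304
Total = $27,732.2304 + $805 = $28,537.2304

$28,537.23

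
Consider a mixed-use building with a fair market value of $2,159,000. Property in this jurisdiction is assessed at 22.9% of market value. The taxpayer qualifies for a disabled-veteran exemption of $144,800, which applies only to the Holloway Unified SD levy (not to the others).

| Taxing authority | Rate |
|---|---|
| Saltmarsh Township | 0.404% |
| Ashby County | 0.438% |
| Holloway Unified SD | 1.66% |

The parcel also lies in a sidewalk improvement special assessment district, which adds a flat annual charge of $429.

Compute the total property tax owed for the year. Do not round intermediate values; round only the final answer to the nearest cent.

$10,395.48

Assessed value = $2,159,000 × 0.229 = $494,411
Saltmarsh Township: $494,411 × 0.00404 = $1,997.42044
Ashby County: $494,411 × 0.00438 = $2,165.52018
Holloway Unified SD: ($494,411 − $144,800) × 0.0166 = $349,611 × 0.0166 = $5,803.5426
Levies subtotal = $9,966.48322
Total = $9,966.48322 + $429 = $10,395.48322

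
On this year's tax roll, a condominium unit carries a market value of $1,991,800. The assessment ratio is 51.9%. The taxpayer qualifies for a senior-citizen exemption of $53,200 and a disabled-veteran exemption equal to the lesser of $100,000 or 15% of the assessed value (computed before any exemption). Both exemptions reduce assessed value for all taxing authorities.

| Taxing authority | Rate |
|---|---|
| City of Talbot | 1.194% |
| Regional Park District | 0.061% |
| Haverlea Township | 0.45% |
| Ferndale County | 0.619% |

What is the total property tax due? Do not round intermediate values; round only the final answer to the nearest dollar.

Assessed value = $1,991,800 × 0.519 = $1,033,744.2
Disabled-veteran exemption = min($100,000, 15% × $1,033,744.2) = min($100,000, $155,061.63) = $100,000 (dollar cap binds)
Taxable value = $1,033,744.2 − $53,200 − $100,000 = $880,544.2
City of Talbot: $880,544.2 × 0.01194 = $10,513.697748
Regional Park District: $880,544.2 × 0.00061 = $537.131962
Haverlea Township: $880,544.2 × 0.0045 = $3,962.4489
Ferndale County: $880,544.2 × 0.00619 = $5,450.568598
Total = $20,463.847208

$20,464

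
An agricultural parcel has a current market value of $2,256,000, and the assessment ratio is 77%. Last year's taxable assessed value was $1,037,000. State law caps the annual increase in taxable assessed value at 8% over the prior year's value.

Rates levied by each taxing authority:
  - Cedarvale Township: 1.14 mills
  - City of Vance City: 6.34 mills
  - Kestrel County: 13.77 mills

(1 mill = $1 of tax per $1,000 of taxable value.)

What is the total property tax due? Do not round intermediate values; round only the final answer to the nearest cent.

$23,799.15

Uncapped assessed value = $2,256,000 × 0.77 = $1,737,120
Cap limit = $1,037,000 × 1.08 = $1,119,960
Taxable assessed value = min($1,737,120, $1,119,960) = $1,119,960 (cap binds)
Cedarvale Township: $1,119,960 × 0.00114 = $1,276.7544
City of Vance City: $1,119,960 × 0.00634 = $7,100.5464
Kestrel County: $1,119,960 × 0.01377 = $15,421.8492
Total = $23,799.15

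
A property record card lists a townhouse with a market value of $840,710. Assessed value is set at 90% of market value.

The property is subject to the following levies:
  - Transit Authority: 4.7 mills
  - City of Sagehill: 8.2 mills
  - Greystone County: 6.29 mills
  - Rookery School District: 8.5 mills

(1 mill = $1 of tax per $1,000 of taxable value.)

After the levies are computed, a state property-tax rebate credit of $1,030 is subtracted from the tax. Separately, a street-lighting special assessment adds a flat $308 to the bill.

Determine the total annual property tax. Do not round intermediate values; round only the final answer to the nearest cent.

Assessed value = $840,710 × 0.9 = $756,639
Transit Authority: $756,639 × 0.0047 = $3,556.2033
City of Sagehill: $756,639 × 0.0082 = $6,204.4398
Greystone County: $756,639 × 0.00629 = $4,759.25931
Rookery School District: $756,639 × 0.0085 = $6,431.4315
Levies subtotal = $20,951.33391
After credit = $20,951.33391 − $1,030 = $19,921.33391
Total = $19,921.33391 + $308 = $20,229.33391

$20,229.33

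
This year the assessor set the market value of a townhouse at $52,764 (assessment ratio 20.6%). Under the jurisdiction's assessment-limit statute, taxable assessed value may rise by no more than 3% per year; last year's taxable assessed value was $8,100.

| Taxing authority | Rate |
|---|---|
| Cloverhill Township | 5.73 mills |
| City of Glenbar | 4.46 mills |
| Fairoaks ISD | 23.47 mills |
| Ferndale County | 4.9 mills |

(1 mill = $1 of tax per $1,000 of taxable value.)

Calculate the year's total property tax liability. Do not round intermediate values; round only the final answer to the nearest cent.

$321.71

Uncapped assessed value = $52,764 × 0.206 = $10,869.384
Cap limit = $8,100 × 1.03 = $8,343
Taxable assessed value = min($10,869.384, $8,343) = $8,343 (cap binds)
Cloverhill Township: $8,343 × 0.00573 = $47.80539
City of Glenbar: $8,343 × 0.00446 = $37.20978
Fairoaks ISD: $8,343 × 0.02347 = $195.81021
Ferndale County: $8,343 × 0.0049 = $40.8807
Total = $321.70608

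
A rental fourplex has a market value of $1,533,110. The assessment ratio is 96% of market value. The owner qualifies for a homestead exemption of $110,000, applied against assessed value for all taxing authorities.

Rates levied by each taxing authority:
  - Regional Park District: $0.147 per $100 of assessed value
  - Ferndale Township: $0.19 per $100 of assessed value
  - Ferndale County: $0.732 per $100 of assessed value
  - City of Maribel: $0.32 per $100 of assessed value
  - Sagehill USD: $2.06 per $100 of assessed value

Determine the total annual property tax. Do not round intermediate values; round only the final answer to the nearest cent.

Assessed value = $1,533,110 × 0.96 = $1,471,785.6
Taxable value = $1,471,785.6 − $110,000 = $1,361,785.6
Regional Park District: $1,361,785.6 × 0.00147 = $2,001.824832
Ferndale Township: $1,361,785.6 × 0.0019 = $2,587.39264
Ferndale County: $1,361,785.6 × 0.00732 = $9,968.270592
City of Maribel: $1,361,785.6 × 0.0032 = $4,357.71392
Sagehill USD: $1,361,785.6 × 0.0206 = $28,052.78336
Total = $2,001.824832 + $2,587.39264 + $9,968.270592 + $4,357.71392 + $28,052.78336 = $46,967.985344

$46,967.99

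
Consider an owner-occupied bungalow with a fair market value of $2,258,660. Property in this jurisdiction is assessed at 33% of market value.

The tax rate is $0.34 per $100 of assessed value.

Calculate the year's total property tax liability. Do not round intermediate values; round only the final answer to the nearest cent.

Assessed value = $2,258,660 × 0.33 = $745,357.8
Tax = $745,357.8 × 0.0034 = $2,534.21652

$2,534.22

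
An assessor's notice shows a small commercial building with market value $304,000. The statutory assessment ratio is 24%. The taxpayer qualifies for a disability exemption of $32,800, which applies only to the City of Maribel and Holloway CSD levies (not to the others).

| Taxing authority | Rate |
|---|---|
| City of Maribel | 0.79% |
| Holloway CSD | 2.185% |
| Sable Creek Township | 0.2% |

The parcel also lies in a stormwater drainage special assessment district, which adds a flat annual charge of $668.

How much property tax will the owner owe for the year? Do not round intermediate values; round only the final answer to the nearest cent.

$2,008.68

Assessed value = $304,000 × 0.24 = $72,960
City of Maribel: ($72,960 − $32,800) × 0.0079 = $40,160 × 0.0079 = $317.264
Holloway CSD: ($72,960 − $32,800) × 0.02185 = $40,160 × 0.02185 = $877.496
Sable Creek Township: $72,960 × 0.002 = $145.92
Levies subtotal = $1,340.68
Total = $1,340.68 + $668 = $2,008.68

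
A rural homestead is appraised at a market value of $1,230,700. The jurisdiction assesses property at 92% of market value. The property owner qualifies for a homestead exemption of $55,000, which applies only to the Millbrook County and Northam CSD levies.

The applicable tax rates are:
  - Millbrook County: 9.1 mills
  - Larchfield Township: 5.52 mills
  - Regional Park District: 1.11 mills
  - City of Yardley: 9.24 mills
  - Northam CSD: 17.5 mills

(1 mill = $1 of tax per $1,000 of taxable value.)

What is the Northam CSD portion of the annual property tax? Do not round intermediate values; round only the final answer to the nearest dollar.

$18,852

Assessed value = $1,230,700 × 0.92 = $1,132,244
Northam CSD taxable value = $1,132,244 − $55,000 = $1,077,244
Northam CSD levy = $1,077,244 × 0.0175 = $18,851.77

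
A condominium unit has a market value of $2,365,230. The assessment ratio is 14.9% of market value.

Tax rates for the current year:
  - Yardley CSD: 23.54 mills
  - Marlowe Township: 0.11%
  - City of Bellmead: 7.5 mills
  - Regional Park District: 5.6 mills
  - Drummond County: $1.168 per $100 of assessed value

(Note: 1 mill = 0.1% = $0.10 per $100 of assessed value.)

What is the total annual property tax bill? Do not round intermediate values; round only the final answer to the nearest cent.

Assessed value = $2,365,230 × 0.149 = $352,419.27
Yardley CSD: $352,419.27 × 0.02354 = $8,295.9496158
Marlowe Township: $352,419.27 × 0.0011 = $387.661197
City of Bellmead: $352,419.27 × 0.0075 = $2,643.144525
Regional Park District: $352,419.27 × 0.0056 = $1,973.547912
Drummond County: $352,419.27 × 0.01168 = $4,116.2570736
Total = $17,416.5603234

$17,416.56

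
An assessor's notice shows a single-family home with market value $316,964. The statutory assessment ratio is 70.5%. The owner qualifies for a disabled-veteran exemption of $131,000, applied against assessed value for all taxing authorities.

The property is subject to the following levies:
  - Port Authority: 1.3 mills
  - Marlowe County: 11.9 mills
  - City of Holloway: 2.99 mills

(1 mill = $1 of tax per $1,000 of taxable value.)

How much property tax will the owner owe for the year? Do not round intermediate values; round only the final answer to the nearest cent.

Assessed value = $316,964 × 0.705 = $223,459.62
Taxable value = $223,459.62 − $131,000 = $92,459.62
Port Authority: $92,459.62 × 0.0013 = $120.197506
Marlowe County: $92,459.62 × 0.0119 = $1,100.269478
City of Holloway: $92,459.62 × 0.00299 = $276.4542638
Total = $120.197506 + $1,100.269478 + $276.4542638 = $1,496.9212478

$1,496.92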